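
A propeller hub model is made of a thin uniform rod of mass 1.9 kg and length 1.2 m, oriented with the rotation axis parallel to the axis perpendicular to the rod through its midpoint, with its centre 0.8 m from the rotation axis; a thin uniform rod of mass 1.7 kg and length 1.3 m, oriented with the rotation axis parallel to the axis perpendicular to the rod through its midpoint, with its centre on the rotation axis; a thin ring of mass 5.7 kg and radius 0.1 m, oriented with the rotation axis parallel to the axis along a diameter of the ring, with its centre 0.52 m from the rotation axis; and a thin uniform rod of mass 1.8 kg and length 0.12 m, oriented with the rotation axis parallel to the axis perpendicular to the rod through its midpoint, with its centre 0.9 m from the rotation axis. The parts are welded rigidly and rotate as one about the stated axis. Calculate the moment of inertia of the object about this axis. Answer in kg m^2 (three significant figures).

Thin rod: I_cm = (1/12)ML² = (1/12)(1.9)(1.2)² = 0.228 kg m^2; centre at d = 0.8 m, so I = I_cm + Md² gives I = 0.228 + (1.9)(0.8)² = 1.444 kg m^2.
Thin rod: I_cm = (1/12)ML² = (1/12)(1.7)(1.3)² = 0.23942 kg m^2; axis through the centre, so I = 0.23942 kg m^2.
Thin ring: I_cm = (1/2)MR² = (1/2)(5.7)(0.1)² = 0.0285 kg m^2; centre at d = 0.52 m, so I = I_cm + Md² gives I = 0.0285 + (5.7)(0.52)² = 1.5698 kg m^2.
Thin rod: I_cm = (1/12)ML² = (1/12)(1.8)(0.12)² = 0.00216 kg m^2; centre at d = 0.9 m, so I = I_cm + Md² gives I = 0.00216 + (1.8)(0.9)² = 1.4602 kg m^2.
Total I = 1.444 + 0.23942 + 1.5698 + 1.4602 = 4.7134 kg m^2.

4.71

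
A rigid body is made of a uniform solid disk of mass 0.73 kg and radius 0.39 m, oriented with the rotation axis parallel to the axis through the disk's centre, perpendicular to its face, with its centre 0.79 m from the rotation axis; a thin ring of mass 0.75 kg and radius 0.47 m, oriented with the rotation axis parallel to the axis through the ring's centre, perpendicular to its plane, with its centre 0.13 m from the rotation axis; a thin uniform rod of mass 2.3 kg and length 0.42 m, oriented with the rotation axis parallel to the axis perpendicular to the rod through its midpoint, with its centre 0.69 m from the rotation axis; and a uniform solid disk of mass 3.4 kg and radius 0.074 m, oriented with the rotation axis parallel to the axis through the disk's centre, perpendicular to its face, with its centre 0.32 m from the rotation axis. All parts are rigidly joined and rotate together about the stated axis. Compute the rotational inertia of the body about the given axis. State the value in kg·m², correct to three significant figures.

Solid disk: I_cm = (1/2)MR² = (1/2)(0.73)(0.39)² = 0.055517 kg·m²; centre at d = 0.79 m, so the parallel axis theorem gives I = 0.055517 + (0.73)(0.79)² = 0.51111 kg·m².
Thin ring: I_cm = MR² = (0.75)(0.47)² = 0.16567 kg·m²; centre at d = 0.13 m, so the parallel axis theorem gives I = 0.16567 + (0.75)(0.13)² = 0.17835 kg·m².
Thin rod: I_cm = (1/12)ML² = (1/12)(2.3)(0.42)² = 0.03381 kg·m²; centre at d = 0.69 m, so the parallel axis theorem gives I = 0.03381 + (2.3)(0.69)² = 1.1288 kg·m².
Solid disk: I_cm = (1/2)MR² = (1/2)(3.4)(0.074)² = 0.0093092 kg·m²; centre at d = 0.32 m, so the parallel axis theorem gives I = 0.0093092 + (3.4)(0.32)² = 0.35747 kg·m².
Total I = 0.51111 + 0.17835 + 1.1288 + 0.35747 = 2.1758 kg·m².

2.18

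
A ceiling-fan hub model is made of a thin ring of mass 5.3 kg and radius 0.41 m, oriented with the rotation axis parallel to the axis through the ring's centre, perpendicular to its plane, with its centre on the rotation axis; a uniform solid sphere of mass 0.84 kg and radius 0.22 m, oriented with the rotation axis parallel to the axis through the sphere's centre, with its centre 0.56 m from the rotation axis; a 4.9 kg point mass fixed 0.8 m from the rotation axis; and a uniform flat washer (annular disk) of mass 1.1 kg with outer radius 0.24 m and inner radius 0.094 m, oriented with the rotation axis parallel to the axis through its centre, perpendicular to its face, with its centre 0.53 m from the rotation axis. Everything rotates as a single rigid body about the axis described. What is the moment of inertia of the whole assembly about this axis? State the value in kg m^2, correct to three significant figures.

Thin ring: I_cm = MR² = (5.3)(0.41)² = 0.89093 kg m^2; axis through the centre, so I = 0.89093 kg m^2.
Solid sphere: I_cm = (2/5)MR² = (2/5)(0.84)(0.22)² = 0.016262 kg m^2; centre at d = 0.56 m, so I = I_cm + Md² gives I = 0.016262 + (0.84)(0.56)² = 0.27969 kg m^2.
Point mass: I_cm = 0; centre at d = 0.8 m, so I = I_cm + Md² gives I = 0 + (4.9)(0.8)² = 3.136 kg m^2.
Annular disk: I_cm = (1/2)M(R²+r²) = (1/2)(1.1)[(0.24)² + (0.094)²] = 0.03654 kg m^2; centre at d = 0.53 m, so I = I_cm + Md² gives I = 0.03654 + (1.1)(0.53)² = 0.34553 kg m^2.
Total I = 0.89093 + 0.27969 + 3.136 + 0.34553 = 4.6521 kg m^2.

4.65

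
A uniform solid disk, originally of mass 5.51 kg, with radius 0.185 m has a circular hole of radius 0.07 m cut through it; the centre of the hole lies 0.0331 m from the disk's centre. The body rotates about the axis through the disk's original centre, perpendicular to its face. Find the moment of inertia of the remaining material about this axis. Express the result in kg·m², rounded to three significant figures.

Unpierced body about its centre: I₀ = (1/2)MR² = (1/2)(5.51)(0.185)² = 0.09429 kg·m².
The removed disk has mass m = M·(r/R)² = (5.51)(0.07/0.185)² = 0.78887 kg (same uniform areal density).
Its moment of inertia about the rotation axis (parallel-axis theorem): I_hole = (1/2)mr² + md² = (1/2)(0.78887)(0.07)² + (0.78887)(0.0331)² = 0.002797 kg·m².
Treating the hole as negative mass, I = I₀ − I_hole = 0.09429 − 0.002797 = 0.091493 kg·m².

0.0915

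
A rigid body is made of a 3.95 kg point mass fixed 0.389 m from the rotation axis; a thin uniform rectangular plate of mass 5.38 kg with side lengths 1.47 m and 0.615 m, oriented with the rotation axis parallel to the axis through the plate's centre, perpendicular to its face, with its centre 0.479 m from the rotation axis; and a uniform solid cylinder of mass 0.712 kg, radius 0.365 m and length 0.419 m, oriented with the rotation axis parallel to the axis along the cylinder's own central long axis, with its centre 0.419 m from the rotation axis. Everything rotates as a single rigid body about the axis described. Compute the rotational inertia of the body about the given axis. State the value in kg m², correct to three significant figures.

3.14

Point mass: I_cm = 0; centre at d = 0.389 m, so I = I_cm + Md² gives I = 0 + (3.95)(0.389)² = 0.59772 kg m².
Rectangular plate: I_cm = (1/12)M(a²+b²) = (1/12)(5.38)[(1.47)² + (0.615)²] = 1.1384 kg m²; centre at d = 0.479 m, so I = I_cm + Md² gives I = 1.1384 + (5.38)(0.479)² = 2.3728 kg m².
Solid cylinder: I_cm = (1/2)MR² = (1/2)(0.712)(0.365)² = 0.047428 kg m²; centre at d = 0.419 m, so I = I_cm + Md² gives I = 0.047428 + (0.712)(0.419)² = 0.17243 kg m².
Total I = 0.59772 + 2.3728 + 0.17243 = 3.1429 kg m².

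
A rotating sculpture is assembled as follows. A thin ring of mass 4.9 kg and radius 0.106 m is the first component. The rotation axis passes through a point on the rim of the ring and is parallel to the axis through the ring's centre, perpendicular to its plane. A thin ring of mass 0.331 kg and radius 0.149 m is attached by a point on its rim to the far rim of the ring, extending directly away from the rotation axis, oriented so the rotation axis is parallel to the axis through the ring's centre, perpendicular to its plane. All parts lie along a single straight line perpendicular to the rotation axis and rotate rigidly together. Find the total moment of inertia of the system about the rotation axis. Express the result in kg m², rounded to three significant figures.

Thin ring: I_cm = MR² = (4.9)(0.106)² = 0.055056 kg m²; centre at d = 0.106 m, so the parallel axis theorem gives I = 0.055056 + (4.9)(0.106)² = 0.11011 kg m².
Thin ring: I_cm = MR² = (0.331)(0.149)² = 0.0073485 kg m²; centre at d = 0.106 + 0.106 + 0.149 = 0.361 m, so the parallel axis theorem gives I = 0.0073485 + (0.331)(0.361)² = 0.050485 kg m².
Total I = 0.11011 + 0.050485 = 0.1606 kg m².

0.161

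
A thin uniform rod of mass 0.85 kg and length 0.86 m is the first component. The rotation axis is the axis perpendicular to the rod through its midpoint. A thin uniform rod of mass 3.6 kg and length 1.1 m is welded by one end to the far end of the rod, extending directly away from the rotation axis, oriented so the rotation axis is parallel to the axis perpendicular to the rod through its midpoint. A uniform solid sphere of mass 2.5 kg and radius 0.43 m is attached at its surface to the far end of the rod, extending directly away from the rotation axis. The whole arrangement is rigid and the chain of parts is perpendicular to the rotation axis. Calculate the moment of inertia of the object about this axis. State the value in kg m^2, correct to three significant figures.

13.7

Thin rod: I_cm = (1/12)ML² = (1/12)(0.85)(0.86)² = 0.052388 kg m^2; axis through the centre, so I = 0.052388 kg m^2.
Thin rod: I_cm = (1/12)ML² = (1/12)(3.6)(1.1)² = 0.363 kg m^2; centre at d = 0.43 + 0.55 = 0.98 m, so the parallel axis theorem gives I = 0.363 + (3.6)(0.98)² = 3.8204 kg m^2.
Solid sphere: I_cm = (2/5)MR² = (2/5)(2.5)(0.43)² = 0.1849 kg m^2; centre at d = 0.43 + 0.55 + 0.55 + 0.43 = 1.96 m, so the parallel axis theorem gives I = 0.1849 + (2.5)(1.96)² = 9.7889 kg m^2.
Total I = 0.052388 + 3.8204 + 9.7889 = 13.662 kg m^2.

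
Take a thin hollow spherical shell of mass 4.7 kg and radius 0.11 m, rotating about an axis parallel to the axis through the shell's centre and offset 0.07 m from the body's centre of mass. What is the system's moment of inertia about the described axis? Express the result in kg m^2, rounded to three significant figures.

I_cm = (2/3)MR² = (2/3)(4.7)(0.11)² = 0.037913 kg m^2; centre at d = 0.07 m, so the parallel axis theorem gives I = 0.037913 + (4.7)(0.07)² = 0.060943 kg m^2.

0.0609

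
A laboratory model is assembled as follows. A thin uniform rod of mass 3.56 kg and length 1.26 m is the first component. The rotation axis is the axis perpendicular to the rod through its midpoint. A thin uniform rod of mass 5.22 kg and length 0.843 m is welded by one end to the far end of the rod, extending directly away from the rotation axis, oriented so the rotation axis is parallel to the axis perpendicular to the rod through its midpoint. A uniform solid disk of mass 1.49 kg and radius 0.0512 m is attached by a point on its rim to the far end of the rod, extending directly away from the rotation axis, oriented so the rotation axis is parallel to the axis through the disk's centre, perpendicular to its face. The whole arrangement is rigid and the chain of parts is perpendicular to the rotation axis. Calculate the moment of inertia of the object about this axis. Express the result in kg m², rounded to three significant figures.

Thin rod: I_cm = (1/12)ML² = (1/12)(3.56)(1.26)² = 0.47099 kg m²; axis through the centre, so I = 0.47099 kg m².
Thin rod: I_cm = (1/12)ML² = (1/12)(5.22)(0.843)² = 0.30913 kg m²; centre at d = 0.63 + 0.4215 = 1.0515 m, so the parallel axis theorem gives I = 0.30913 + (5.22)(1.0515)² = 6.0806 kg m².
Solid disk: I_cm = (1/2)MR² = (1/2)(1.49)(0.0512)² = 0.001953 kg m²; centre at d = 0.63 + 0.4215 + 0.4215 + 0.0512 = 1.5242 m, so the parallel axis theorem gives I = 0.001953 + (1.49)(1.5242)² = 3.4635 kg m².
Total I = 0.47099 + 6.0806 + 3.4635 = 10.015 kg m².

10.0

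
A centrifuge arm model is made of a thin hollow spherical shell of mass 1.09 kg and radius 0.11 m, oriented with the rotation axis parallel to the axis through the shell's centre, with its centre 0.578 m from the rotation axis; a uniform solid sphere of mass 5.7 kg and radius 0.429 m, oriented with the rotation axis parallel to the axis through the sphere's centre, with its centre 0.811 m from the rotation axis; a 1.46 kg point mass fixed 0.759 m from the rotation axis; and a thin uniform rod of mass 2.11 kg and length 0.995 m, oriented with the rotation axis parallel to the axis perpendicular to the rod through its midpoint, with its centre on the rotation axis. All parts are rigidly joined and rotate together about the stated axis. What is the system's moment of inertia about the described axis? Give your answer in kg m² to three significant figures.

5.56

Spherical shell: I_cm = (2/3)MR² = (2/3)(1.09)(0.11)² = 0.0087927 kg m²; centre at d = 0.578 m, so the parallel axis theorem gives I = 0.0087927 + (1.09)(0.578)² = 0.37294 kg m².
Solid sphere: I_cm = (2/5)MR² = (2/5)(5.7)(0.429)² = 0.41961 kg m²; centre at d = 0.811 m, so the parallel axis theorem gives I = 0.41961 + (5.7)(0.811)² = 4.1686 kg m².
Point mass: I_cm = 0; centre at d = 0.759 m, so the parallel axis theorem gives I = 0 + (1.46)(0.759)² = 0.84108 kg m².
Thin rod: I_cm = (1/12)ML² = (1/12)(2.11)(0.995)² = 0.17408 kg m²; axis through the centre, so I = 0.17408 kg m².
Total I = 0.37294 + 4.1686 + 0.84108 + 0.17408 = 5.5567 kg m².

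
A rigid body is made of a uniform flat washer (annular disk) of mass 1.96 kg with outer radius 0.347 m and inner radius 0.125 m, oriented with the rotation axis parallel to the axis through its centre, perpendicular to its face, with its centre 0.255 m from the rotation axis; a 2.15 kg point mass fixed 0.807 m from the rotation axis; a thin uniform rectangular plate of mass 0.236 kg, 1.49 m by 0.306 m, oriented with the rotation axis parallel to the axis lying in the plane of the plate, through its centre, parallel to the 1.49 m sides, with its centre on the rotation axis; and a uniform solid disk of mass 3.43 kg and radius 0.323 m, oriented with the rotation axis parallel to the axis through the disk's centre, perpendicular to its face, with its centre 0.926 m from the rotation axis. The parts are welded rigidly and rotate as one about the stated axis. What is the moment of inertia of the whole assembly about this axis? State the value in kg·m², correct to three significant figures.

Annular disk: I_cm = (1/2)M(R²+r²) = (1/2)(1.96)[(0.347)² + (0.125)²] = 0.13331 kg·m²; centre at d = 0.255 m, so I = I_cm + Md² gives I = 0.13331 + (1.96)(0.255)² = 0.26076 kg·m².
Point mass: I_cm = 0; centre at d = 0.807 m, so I = I_cm + Md² gives I = 0 + (2.15)(0.807)² = 1.4002 kg·m².
Rectangular plate: I_cm = (1/12)Mb² = (1/12)(0.236)(0.306)² = 0.0018415 kg·m²; axis through the centre, so I = 0.0018415 kg·m².
Solid disk: I_cm = (1/2)MR² = (1/2)(3.43)(0.323)² = 0.17892 kg·m²; centre at d = 0.926 m, so I = I_cm + Md² gives I = 0.17892 + (3.43)(0.926)² = 3.1201 kg·m².
Total I = 0.26076 + 1.4002 + 0.0018415 + 3.1201 = 4.7829 kg·m².

4.78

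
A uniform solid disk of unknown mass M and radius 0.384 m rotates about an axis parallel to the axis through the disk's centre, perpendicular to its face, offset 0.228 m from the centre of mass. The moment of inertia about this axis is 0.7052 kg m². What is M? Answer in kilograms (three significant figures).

5.61

I = I_cm + Md² = (1/2)MR² + Md² = M·[0.5·(0.384)² + (0.228)²] = M·0.12571.
So M = 0.7052 / 0.12571 = 5.6096 kg.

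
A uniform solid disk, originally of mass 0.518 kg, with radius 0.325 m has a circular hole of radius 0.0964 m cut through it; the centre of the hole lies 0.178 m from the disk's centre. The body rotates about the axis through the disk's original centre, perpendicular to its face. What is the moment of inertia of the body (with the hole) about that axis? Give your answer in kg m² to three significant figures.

0.0257

Unpierced body about its centre: I₀ = (1/2)MR² = (1/2)(0.518)(0.325)² = 0.027357 kg m².
The removed disk has mass m = M·(r/R)² = (0.518)(0.0964/0.325)² = 0.045574 kg (same uniform areal density).
Its moment of inertia about the rotation axis (parallel-axis theorem): I_hole = (1/2)mr² + md² = (1/2)(0.045574)(0.0964)² + (0.045574)(0.178)² = 0.0016557 kg m².
Treating the hole as negative mass, I = I₀ − I_hole = 0.027357 − 0.0016557 = 0.025701 kg m².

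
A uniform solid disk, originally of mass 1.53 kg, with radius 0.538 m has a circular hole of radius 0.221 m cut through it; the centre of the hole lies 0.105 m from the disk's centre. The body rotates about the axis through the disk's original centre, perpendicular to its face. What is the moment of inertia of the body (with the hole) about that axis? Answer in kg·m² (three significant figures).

Unpierced body about its centre: I₀ = (1/2)MR² = (1/2)(1.53)(0.538)² = 0.22142 kg·m².
The removed disk has mass m = M·(r/R)² = (1.53)(0.221/0.538)² = 0.25817 kg (same uniform areal density).
Its moment of inertia about the rotation axis (parallel-axis theorem): I_hole = (1/2)mr² + md² = (1/2)(0.25817)(0.221)² + (0.25817)(0.105)² = 0.0091511 kg·m².
Treating the hole as negative mass, I = I₀ − I_hole = 0.22142 − 0.0091511 = 0.21227 kg·m².

0.212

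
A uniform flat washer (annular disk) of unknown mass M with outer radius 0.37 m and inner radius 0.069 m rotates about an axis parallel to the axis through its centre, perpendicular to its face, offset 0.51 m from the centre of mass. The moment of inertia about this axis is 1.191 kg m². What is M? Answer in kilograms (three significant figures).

I = I_cm + Md² = (1/2)M(R²+r²) + Md² = M·[0.5·[(0.37)² + (0.069)²] + (0.51)²] = M·0.33093.
So M = 1.191 / 0.33093 = 3.5989 kg.

3.60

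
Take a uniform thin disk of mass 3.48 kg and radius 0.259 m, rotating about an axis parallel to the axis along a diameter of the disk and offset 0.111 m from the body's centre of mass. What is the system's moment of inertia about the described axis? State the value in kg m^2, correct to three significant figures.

I_cm = (1/4)MR² = (1/4)(3.48)(0.259)² = 0.05836 kg m^2; centre at d = 0.111 m, so the parallel axis theorem gives I = 0.05836 + (3.48)(0.111)² = 0.10124 kg m^2.

0.101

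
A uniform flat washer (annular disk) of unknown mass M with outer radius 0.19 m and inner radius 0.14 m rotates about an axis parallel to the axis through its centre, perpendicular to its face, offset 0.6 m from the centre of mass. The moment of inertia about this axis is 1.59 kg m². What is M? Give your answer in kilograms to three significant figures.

I = I_cm + Md² = (1/2)M(R²+r²) + Md² = M·[0.5·[(0.19)² + (0.14)²] + (0.6)²] = M·0.38785.
So M = 1.59 / 0.38785 = 4.0995 kg.

4.10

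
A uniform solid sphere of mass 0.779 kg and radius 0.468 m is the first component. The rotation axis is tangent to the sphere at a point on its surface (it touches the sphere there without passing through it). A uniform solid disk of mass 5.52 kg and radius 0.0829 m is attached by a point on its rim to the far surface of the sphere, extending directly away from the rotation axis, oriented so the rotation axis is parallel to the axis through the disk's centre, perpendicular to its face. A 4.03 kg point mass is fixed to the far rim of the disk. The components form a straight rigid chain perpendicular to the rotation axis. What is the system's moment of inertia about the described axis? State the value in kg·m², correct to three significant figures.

Solid sphere: I_cm = (2/5)MR² = (2/5)(0.779)(0.468)² = 0.068248 kg·m²; centre at d = 0.468 m, so I = I_cm + Md² gives I = 0.068248 + (0.779)(0.468)² = 0.23887 kg·m².
Solid disk: I_cm = (1/2)MR² = (1/2)(5.52)(0.0829)² = 0.018968 kg·m²; centre at d = 0.468 + 0.468 + 0.0829 = 1.0189 m, so I = I_cm + Md² gives I = 0.018968 + (5.52)(1.0189)² = 5.7496 kg·m².
Point mass: I_cm = 0; centre at d = 0.468 + 0.468 + 0.0829 + 0.0829 = 1.1018 m, so I = I_cm + Md² gives I = 0 + (4.03)(1.1018)² = 4.8923 kg·m².
Total I = 0.23887 + 5.7496 + 4.8923 = 10.881 kg·m².

10.9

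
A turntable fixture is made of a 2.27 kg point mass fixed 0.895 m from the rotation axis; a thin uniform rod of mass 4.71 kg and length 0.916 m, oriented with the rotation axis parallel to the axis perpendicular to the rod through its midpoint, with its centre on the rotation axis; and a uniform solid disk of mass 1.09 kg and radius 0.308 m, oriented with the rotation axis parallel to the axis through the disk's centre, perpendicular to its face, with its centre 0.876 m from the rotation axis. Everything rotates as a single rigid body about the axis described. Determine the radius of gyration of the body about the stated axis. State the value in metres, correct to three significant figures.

0.613

Point mass: I_cm = 0; centre at d = 0.895 m, so I = I_cm + Md² gives I = 0 + (2.27)(0.895)² = 1.8183 kg·m².
Thin rod: I_cm = (1/12)ML² = (1/12)(4.71)(0.916)² = 0.32933 kg·m²; axis through the centre, so I = 0.32933 kg·m².
Solid disk: I_cm = (1/2)MR² = (1/2)(1.09)(0.308)² = 0.051701 kg·m²; centre at d = 0.876 m, so I = I_cm + Md² gives I = 0.051701 + (1.09)(0.876)² = 0.88814 kg·m².
Total I = 3.0358 kg·m²; total mass M = 8.07 kg.
k = √(I/M) = √(3.0358/8.07) = 0.61334 m.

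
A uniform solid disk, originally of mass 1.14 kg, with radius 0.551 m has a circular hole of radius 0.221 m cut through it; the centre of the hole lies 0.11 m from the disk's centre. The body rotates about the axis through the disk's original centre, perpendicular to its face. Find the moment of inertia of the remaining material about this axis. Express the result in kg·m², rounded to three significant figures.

0.166

Unpierced body about its centre: I₀ = (1/2)MR² = (1/2)(1.14)(0.551)² = 0.17305 kg·m².
The removed disk has mass m = M·(r/R)² = (1.14)(0.221/0.551)² = 0.18339 kg (same uniform areal density).
Its moment of inertia about the rotation axis (parallel-axis theorem): I_hole = (1/2)mr² + md² = (1/2)(0.18339)(0.221)² + (0.18339)(0.11)² = 0.0066977 kg·m².
Treating the hole as negative mass, I = I₀ − I_hole = 0.17305 − 0.0066977 = 0.16635 kg·m².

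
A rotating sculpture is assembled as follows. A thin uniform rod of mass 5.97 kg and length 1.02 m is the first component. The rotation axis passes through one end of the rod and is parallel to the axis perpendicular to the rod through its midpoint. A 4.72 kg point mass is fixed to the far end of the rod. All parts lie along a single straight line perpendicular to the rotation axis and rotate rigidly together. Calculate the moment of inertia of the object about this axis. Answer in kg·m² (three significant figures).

Thin rod: I_cm = (1/12)ML² = (1/12)(5.97)(1.02)² = 0.5176 kg·m²; centre at d = 0.51 m, so I = I_cm + Md² gives I = 0.5176 + (5.97)(0.51)² = 2.0704 kg·m².
Point mass: I_cm = 0; centre at d = 0.51 + 0.51 = 1.02 m, so I = I_cm + Md² gives I = 0 + (4.72)(1.02)² = 4.9107 kg·m².
Total I = 2.0704 + 4.9107 = 6.9811 kg·m².

6.98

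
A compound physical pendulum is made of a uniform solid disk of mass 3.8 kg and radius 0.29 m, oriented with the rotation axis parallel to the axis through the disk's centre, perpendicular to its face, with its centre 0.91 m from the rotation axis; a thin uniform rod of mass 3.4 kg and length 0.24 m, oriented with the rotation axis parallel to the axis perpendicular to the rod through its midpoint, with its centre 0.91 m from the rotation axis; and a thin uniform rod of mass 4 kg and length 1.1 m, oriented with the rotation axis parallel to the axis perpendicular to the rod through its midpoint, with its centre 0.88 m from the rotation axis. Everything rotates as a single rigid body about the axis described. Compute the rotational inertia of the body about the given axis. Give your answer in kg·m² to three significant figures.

9.64

Solid disk: I_cm = (1/2)MR² = (1/2)(3.8)(0.29)² = 0.15979 kg·m²; centre at d = 0.91 m, so I = I_cm + Md² gives I = 0.15979 + (3.8)(0.91)² = 3.3066 kg·m².
Thin rod: I_cm = (1/12)ML² = (1/12)(3.4)(0.24)² = 0.01632 kg·m²; centre at d = 0.91 m, so I = I_cm + Md² gives I = 0.01632 + (3.4)(0.91)² = 2.8319 kg·m².
Thin rod: I_cm = (1/12)ML² = (1/12)(4)(1.1)² = 0.40333 kg·m²; centre at d = 0.88 m, so I = I_cm + Md² gives I = 0.40333 + (4)(0.88)² = 3.5009 kg·m².
Total I = 3.3066 + 2.8319 + 3.5009 = 9.6394 kg·m².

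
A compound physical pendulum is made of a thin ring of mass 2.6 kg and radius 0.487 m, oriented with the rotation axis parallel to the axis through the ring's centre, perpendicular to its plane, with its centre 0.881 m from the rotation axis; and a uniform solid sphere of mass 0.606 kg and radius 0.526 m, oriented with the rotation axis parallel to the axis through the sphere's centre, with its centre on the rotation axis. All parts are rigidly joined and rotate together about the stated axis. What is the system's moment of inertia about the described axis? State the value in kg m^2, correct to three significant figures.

2.70

Thin ring: I_cm = MR² = (2.6)(0.487)² = 0.61664 kg m^2; centre at d = 0.881 m, so the parallel axis theorem gives I = 0.61664 + (2.6)(0.881)² = 2.6347 kg m^2.
Solid sphere: I_cm = (2/5)MR² = (2/5)(0.606)(0.526)² = 0.067066 kg m^2; axis through the centre, so I = 0.067066 kg m^2.
Total I = 2.6347 + 0.067066 = 2.7017 kg m^2.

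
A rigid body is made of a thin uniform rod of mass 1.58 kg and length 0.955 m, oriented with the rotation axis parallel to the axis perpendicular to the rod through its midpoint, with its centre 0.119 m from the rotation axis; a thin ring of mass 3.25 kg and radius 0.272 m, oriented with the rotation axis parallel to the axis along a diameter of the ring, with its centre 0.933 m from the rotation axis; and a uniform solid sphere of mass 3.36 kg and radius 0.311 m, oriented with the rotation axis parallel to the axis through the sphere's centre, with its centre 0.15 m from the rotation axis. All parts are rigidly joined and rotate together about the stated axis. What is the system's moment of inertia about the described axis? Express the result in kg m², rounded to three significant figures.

3.30

Thin rod: I_cm = (1/12)ML² = (1/12)(1.58)(0.955)² = 0.12008 kg m²; centre at d = 0.119 m, so I = I_cm + Md² gives I = 0.12008 + (1.58)(0.119)² = 0.14246 kg m².
Thin ring: I_cm = (1/2)MR² = (1/2)(3.25)(0.272)² = 0.12022 kg m²; centre at d = 0.933 m, so I = I_cm + Md² gives I = 0.12022 + (3.25)(0.933)² = 2.9493 kg m².
Solid sphere: I_cm = (2/5)MR² = (2/5)(3.36)(0.311)² = 0.12999 kg m²; centre at d = 0.15 m, so I = I_cm + Md² gives I = 0.12999 + (3.36)(0.15)² = 0.20559 kg m².
Total I = 0.14246 + 2.9493 + 0.20559 = 3.2974 kg m².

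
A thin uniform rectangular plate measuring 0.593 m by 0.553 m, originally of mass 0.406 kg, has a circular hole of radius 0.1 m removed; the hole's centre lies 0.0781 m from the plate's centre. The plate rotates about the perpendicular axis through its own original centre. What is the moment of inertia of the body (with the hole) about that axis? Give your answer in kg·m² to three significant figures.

0.0218

Unpierced body about its centre: I₀ = (1/12)M(a²+b²) = (1/12)(0.406)[(0.593)² + (0.553)²] = 0.022244 kg·m².
The removed disk has mass m = M·πr²/(ab) = (0.406)·π(0.1)²/(0.593·0.553) = 0.038895 kg (same uniform areal density).
Its moment of inertia about the rotation axis (parallel-axis theorem): I_hole = (1/2)mr² + md² = (1/2)(0.038895)(0.1)² + (0.038895)(0.0781)² = 0.00043172 kg·m².
Treating the hole as negative mass, I = I₀ − I_hole = 0.022244 − 0.00043172 = 0.021812 kg·m².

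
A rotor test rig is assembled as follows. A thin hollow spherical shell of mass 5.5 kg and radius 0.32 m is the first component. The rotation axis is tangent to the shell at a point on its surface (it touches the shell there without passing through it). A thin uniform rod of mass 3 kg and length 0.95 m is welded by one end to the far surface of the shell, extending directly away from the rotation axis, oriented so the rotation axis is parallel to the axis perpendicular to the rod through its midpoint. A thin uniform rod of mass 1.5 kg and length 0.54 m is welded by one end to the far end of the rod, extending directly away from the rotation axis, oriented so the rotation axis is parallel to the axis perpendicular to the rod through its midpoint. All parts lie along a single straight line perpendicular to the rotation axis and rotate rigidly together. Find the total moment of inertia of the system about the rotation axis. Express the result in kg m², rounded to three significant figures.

10.1

Spherical shell: I_cm = (2/3)MR² = (2/3)(5.5)(0.32)² = 0.37547 kg m²; centre at d = 0.32 m, so the parallel axis theorem gives I = 0.37547 + (5.5)(0.32)² = 0.93867 kg m².
Thin rod: I_cm = (1/12)ML² = (1/12)(3)(0.95)² = 0.22562 kg m²; centre at d = 0.32 + 0.32 + 0.475 = 1.115 m, so the parallel axis theorem gives I = 0.22562 + (3)(1.115)² = 3.9553 kg m².
Thin rod: I_cm = (1/12)ML² = (1/12)(1.5)(0.54)² = 0.03645 kg m²; centre at d = 0.32 + 0.32 + 0.475 + 0.475 + 0.27 = 1.86 m, so the parallel axis theorem gives I = 0.03645 + (1.5)(1.86)² = 5.2258 kg m².
Total I = 0.93867 + 3.9553 + 5.2258 = 10.12 kg m².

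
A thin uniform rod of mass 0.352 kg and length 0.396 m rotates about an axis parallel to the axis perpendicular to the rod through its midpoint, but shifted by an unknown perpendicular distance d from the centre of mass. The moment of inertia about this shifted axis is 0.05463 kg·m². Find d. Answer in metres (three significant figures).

About the centre-of-mass axis, I_cm = (1/12)ML² = (1/12)(0.352)(0.396)² = 0.0045999 kg·m².
Parallel axis theorem: I = I_cm + Md², so Md² = 0.05463 − 0.0045999 = 0.05003 kg·m².
d = √(0.05003 / 0.352) = 0.377 m.

0.377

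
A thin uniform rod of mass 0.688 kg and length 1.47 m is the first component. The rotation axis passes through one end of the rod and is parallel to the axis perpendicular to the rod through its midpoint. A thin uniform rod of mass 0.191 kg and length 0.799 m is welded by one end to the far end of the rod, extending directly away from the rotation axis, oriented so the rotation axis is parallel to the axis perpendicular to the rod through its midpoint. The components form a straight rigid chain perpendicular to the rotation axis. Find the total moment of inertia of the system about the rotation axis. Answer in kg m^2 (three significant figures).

Thin rod: I_cm = (1/12)ML² = (1/12)(0.688)(1.47)² = 0.12389 kg m^2; centre at d = 0.735 m, so I = I_cm + Md² gives I = 0.12389 + (0.688)(0.735)² = 0.49557 kg m^2.
Thin rod: I_cm = (1/12)ML² = (1/12)(0.191)(0.799)² = 0.010161 kg m^2; centre at d = 0.735 + 0.735 + 0.3995 = 1.8695 m, so I = I_cm + Md² gives I = 0.010161 + (0.191)(1.8695)² = 0.67771 kg m^2.
Total I = 0.49557 + 0.67771 = 1.1733 kg m^2.

1.17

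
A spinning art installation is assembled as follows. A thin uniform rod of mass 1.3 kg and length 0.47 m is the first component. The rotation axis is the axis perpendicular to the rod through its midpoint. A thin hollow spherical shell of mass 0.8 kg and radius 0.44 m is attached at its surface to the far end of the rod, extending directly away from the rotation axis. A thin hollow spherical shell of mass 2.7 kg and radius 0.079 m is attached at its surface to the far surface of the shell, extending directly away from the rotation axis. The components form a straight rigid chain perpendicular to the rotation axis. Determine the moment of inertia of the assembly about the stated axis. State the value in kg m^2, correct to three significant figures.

Thin rod: I_cm = (1/12)ML² = (1/12)(1.3)(0.47)² = 0.023931 kg m^2; axis through the centre, so I = 0.023931 kg m^2.
Spherical shell: I_cm = (2/3)MR² = (2/3)(0.8)(0.44)² = 0.10325 kg m^2; centre at d = 0.235 + 0.44 = 0.675 m, so the parallel axis theorem gives I = 0.10325 + (0.8)(0.675)² = 0.46775 kg m^2.
Spherical shell: I_cm = (2/3)MR² = (2/3)(2.7)(0.079)² = 0.011234 kg m^2; centre at d = 0.235 + 0.44 + 0.44 + 0.079 = 1.194 m, so the parallel axis theorem gives I = 0.011234 + (2.7)(1.194)² = 3.8605 kg m^2.
Total I = 0.023931 + 0.46775 + 3.8605 = 4.3521 kg m^2.

4.35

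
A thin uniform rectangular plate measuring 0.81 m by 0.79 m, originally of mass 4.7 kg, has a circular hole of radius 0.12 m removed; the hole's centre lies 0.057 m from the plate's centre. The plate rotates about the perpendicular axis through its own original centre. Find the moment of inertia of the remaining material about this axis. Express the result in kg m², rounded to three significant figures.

Unpierced body about its centre: I₀ = (1/12)M(a²+b²) = (1/12)(4.7)[(0.81)² + (0.79)²] = 0.50141 kg m².
The removed disk has mass m = M·πr²/(ab) = (4.7)·π(0.12)²/(0.81·0.79) = 0.33228 kg (same uniform areal density).
Its moment of inertia about the rotation axis (parallel-axis theorem): I_hole = (1/2)mr² + md² = (1/2)(0.33228)(0.12)² + (0.33228)(0.057)² = 0.0034719 kg m².
Treating the hole as negative mass, I = I₀ − I_hole = 0.50141 − 0.0034719 = 0.49794 kg m².

0.498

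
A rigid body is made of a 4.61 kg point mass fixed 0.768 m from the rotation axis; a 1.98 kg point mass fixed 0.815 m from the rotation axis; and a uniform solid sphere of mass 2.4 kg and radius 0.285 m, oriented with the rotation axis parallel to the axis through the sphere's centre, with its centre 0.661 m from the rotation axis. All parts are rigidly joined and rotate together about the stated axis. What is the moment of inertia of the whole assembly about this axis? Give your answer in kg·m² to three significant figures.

5.16

Point mass: I_cm = 0; centre at d = 0.768 m, so the parallel axis theorem gives I = 0 + (4.61)(0.768)² = 2.7191 kg·m².
Point mass: I_cm = 0; centre at d = 0.815 m, so the parallel axis theorem gives I = 0 + (1.98)(0.815)² = 1.3152 kg·m².
Solid sphere: I_cm = (2/5)MR² = (2/5)(2.4)(0.285)² = 0.077976 kg·m²; centre at d = 0.661 m, so the parallel axis theorem gives I = 0.077976 + (2.4)(0.661)² = 1.1266 kg·m².
Total I = 2.7191 + 1.3152 + 1.1266 = 5.1608 kg·m².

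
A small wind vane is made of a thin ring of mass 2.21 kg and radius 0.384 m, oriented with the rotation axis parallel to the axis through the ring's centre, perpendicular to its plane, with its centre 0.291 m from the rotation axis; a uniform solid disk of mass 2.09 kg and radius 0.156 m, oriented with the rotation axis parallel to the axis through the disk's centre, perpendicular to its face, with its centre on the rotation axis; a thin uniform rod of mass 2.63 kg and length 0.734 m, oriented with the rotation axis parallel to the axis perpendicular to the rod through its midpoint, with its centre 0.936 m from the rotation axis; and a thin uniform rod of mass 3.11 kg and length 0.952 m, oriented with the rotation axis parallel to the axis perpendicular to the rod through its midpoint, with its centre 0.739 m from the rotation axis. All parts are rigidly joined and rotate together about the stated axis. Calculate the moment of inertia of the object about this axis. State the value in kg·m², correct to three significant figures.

Thin ring: I_cm = MR² = (2.21)(0.384)² = 0.32588 kg·m²; centre at d = 0.291 m, so I = I_cm + Md² gives I = 0.32588 + (2.21)(0.291)² = 0.51302 kg·m².
Solid disk: I_cm = (1/2)MR² = (1/2)(2.09)(0.156)² = 0.025431 kg·m²; axis through the centre, so I = 0.025431 kg·m².
Thin rod: I_cm = (1/12)ML² = (1/12)(2.63)(0.734)² = 0.11808 kg·m²; centre at d = 0.936 m, so I = I_cm + Md² gives I = 0.11808 + (2.63)(0.936)² = 2.4222 kg·m².
Thin rod: I_cm = (1/12)ML² = (1/12)(3.11)(0.952)² = 0.23488 kg·m²; centre at d = 0.739 m, so I = I_cm + Md² gives I = 0.23488 + (3.11)(0.739)² = 1.9333 kg·m².
Total I = 0.51302 + 0.025431 + 2.4222 + 1.9333 = 4.894 kg·m².

4.89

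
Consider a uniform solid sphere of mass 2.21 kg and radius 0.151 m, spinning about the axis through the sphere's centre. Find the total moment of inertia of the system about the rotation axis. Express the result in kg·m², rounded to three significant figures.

I_cm = (2/5)MR² = (2/5)(2.21)(0.151)² = 0.020156 kg·m²; axis through the centre, so I = 0.020156 kg·m².

0.0202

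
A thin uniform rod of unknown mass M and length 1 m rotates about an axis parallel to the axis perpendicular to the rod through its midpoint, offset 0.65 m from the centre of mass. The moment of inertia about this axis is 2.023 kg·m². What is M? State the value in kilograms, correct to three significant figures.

4.00

I = I_cm + Md² = (1/12)ML² + Md² = M·[0.0833333·(1)² + (0.65)²] = M·0.50583.
So M = 2.023 / 0.50583 = 3.9993 kg.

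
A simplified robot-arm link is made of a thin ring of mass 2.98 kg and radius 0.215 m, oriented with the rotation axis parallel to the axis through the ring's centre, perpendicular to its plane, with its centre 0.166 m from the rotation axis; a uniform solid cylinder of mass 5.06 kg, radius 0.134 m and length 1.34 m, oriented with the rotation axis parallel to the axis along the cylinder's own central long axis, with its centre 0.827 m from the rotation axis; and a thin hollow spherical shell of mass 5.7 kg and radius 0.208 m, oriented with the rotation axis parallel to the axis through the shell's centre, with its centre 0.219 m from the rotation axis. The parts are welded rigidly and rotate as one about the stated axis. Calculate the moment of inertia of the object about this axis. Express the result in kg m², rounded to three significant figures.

4.16

Thin ring: I_cm = MR² = (2.98)(0.215)² = 0.13775 kg m²; centre at d = 0.166 m, so the parallel axis theorem gives I = 0.13775 + (2.98)(0.166)² = 0.21987 kg m².
Solid cylinder: I_cm = (1/2)MR² = (1/2)(5.06)(0.134)² = 0.045429 kg m²; centre at d = 0.827 m, so the parallel axis theorem gives I = 0.045429 + (5.06)(0.827)² = 3.5061 kg m².
Spherical shell: I_cm = (2/3)MR² = (2/3)(5.7)(0.208)² = 0.1644 kg m²; centre at d = 0.219 m, so the parallel axis theorem gives I = 0.1644 + (5.7)(0.219)² = 0.43778 kg m².
Total I = 0.21987 + 3.5061 + 0.43778 = 4.1638 kg m².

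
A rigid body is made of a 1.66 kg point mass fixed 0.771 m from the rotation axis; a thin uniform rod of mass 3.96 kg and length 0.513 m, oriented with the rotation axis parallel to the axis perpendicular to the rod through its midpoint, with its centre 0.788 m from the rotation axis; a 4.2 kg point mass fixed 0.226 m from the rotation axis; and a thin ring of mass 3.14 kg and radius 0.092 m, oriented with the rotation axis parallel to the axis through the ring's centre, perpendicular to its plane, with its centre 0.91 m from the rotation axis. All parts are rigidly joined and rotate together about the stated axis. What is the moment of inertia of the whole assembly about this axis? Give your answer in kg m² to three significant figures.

Point mass: I_cm = 0; centre at d = 0.771 m, so I = I_cm + Md² gives I = 0 + (1.66)(0.771)² = 0.98677 kg m².
Thin rod: I_cm = (1/12)ML² = (1/12)(3.96)(0.513)² = 0.086846 kg m²; centre at d = 0.788 m, so I = I_cm + Md² gives I = 0.086846 + (3.96)(0.788)² = 2.5458 kg m².
Point mass: I_cm = 0; centre at d = 0.226 m, so I = I_cm + Md² gives I = 0 + (4.2)(0.226)² = 0.21452 kg m².
Thin ring: I_cm = MR² = (3.14)(0.092)² = 0.026577 kg m²; centre at d = 0.91 m, so I = I_cm + Md² gives I = 0.026577 + (3.14)(0.91)² = 2.6268 kg m².
Total I = 0.98677 + 2.5458 + 0.21452 + 2.6268 = 6.3739 kg m².

6.37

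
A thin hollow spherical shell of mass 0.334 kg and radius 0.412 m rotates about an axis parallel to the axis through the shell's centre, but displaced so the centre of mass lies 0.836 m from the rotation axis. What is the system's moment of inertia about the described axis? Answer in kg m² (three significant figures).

I_cm = (2/3)MR² = (2/3)(0.334)(0.412)² = 0.037796 kg m²; centre at d = 0.836 m, so the parallel axis theorem gives I = 0.037796 + (0.334)(0.836)² = 0.27123 kg m².

0.271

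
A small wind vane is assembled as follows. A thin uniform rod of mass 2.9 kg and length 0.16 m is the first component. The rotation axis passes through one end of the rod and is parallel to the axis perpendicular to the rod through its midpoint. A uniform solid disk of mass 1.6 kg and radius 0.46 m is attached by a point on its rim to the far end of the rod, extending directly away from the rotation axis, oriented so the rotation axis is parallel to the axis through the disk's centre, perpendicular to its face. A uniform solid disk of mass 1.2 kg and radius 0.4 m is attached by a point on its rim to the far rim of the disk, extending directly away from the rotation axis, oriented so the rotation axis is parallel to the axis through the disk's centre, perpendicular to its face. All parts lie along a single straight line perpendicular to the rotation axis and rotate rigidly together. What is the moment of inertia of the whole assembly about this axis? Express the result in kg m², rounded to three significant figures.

3.53

Thin rod: I_cm = (1/12)ML² = (1/12)(2.9)(0.16)² = 0.0061867 kg m²; centre at d = 0.08 m, so the parallel axis theorem gives I = 0.0061867 + (2.9)(0.08)² = 0.024747 kg m².
Solid disk: I_cm = (1/2)MR² = (1/2)(1.6)(0.46)² = 0.16928 kg m²; centre at d = 0.08 + 0.08 + 0.46 = 0.62 m, so the parallel axis theorem gives I = 0.16928 + (1.6)(0.62)² = 0.78432 kg m².
Solid disk: I_cm = (1/2)MR² = (1/2)(1.2)(0.4)² = 0.096 kg m²; centre at d = 0.08 + 0.08 + 0.46 + 0.46 + 0.4 = 1.48 m, so the parallel axis theorem gives I = 0.096 + (1.2)(1.48)² = 2.7245 kg m².
Total I = 0.024747 + 0.78432 + 2.7245 = 3.5335 kg m².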